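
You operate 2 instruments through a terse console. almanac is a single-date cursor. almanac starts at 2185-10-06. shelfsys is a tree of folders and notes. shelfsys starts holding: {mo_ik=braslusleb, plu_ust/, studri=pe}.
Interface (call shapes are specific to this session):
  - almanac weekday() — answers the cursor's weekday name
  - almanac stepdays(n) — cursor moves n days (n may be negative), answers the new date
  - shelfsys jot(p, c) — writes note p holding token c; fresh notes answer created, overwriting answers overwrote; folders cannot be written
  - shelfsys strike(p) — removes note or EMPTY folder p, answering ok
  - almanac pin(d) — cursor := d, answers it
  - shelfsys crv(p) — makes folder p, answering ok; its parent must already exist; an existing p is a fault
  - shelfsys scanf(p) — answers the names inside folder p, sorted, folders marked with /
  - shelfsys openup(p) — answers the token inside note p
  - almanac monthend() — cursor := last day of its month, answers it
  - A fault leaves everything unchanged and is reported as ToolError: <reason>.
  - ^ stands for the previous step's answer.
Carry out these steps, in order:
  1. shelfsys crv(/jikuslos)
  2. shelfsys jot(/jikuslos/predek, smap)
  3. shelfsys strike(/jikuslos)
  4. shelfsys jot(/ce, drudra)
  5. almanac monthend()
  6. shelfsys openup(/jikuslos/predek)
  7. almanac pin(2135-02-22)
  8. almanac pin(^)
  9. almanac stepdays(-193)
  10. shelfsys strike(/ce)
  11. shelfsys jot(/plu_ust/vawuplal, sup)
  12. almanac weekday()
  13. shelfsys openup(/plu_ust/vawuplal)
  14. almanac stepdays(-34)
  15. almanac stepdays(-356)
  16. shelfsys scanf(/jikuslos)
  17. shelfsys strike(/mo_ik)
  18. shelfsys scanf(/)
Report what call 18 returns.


[in] shelfsys crv p=/jikuslos
:: ok
[in] shelfsys jot p=/jikuslos/predek c=smap
:: created
[in] shelfsys strike p=/jikuslos
:: ToolError: not empty
[in] shelfsys jot p=/ce c=drudra
:: created
[in] almanac monthend
:: 2185-10-31
[in] shelfsys openup p=/jikuslos/predek
:: smap
[in] almanac pin d=2135-02-22
:: 2135-02-22
[in] almanac pin d=^
:: 2135-02-22
[in] almanac stepdays n=-193
:: 2134-08-13
[in] shelfsys strike p=/ce
:: ok
[in] shelfsys jot p=/plu_ust/vawuplal c=sup
:: created
[in] almanac weekday
:: Friday
[in] shelfsys openup p=/plu_ust/vawuplal
:: sup
[in] almanac stepdays n=-34
:: 2134-07-10
[in] almanac stepdays n=-356
:: 2133-07-19
[in] shelfsys scanf p=/jikuslos
:: [predek]
[in] shelfsys strike p=/mo_ik
:: ok
[in] shelfsys scanf p=/
:: [jikuslos/, plu_ust/, studri]

Answer: [jikuslos/, plu_ust/, studri]


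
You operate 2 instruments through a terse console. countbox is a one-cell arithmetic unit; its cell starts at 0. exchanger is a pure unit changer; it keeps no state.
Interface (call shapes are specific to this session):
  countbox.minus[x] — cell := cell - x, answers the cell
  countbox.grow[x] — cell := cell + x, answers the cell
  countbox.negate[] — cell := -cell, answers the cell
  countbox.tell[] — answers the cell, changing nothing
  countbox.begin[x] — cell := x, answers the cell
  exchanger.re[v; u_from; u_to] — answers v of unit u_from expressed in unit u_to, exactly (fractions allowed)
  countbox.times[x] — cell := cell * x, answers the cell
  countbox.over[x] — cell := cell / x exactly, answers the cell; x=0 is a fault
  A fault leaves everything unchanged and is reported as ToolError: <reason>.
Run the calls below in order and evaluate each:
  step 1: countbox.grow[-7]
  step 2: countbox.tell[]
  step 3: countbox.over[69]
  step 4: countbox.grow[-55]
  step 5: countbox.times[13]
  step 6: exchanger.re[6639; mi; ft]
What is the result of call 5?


! 1. grow(x: -7) -> -7
! 2. tell() -> -7
! 3. over(x: 69) -> -7/69
! 4. grow(x: -55) -> -3802/69
! 5. times(x: 13) -> -49426/69
! 6. re(v: 6639, u_from: mi, u_to: ft) -> 35053920

Answer: -49426/69


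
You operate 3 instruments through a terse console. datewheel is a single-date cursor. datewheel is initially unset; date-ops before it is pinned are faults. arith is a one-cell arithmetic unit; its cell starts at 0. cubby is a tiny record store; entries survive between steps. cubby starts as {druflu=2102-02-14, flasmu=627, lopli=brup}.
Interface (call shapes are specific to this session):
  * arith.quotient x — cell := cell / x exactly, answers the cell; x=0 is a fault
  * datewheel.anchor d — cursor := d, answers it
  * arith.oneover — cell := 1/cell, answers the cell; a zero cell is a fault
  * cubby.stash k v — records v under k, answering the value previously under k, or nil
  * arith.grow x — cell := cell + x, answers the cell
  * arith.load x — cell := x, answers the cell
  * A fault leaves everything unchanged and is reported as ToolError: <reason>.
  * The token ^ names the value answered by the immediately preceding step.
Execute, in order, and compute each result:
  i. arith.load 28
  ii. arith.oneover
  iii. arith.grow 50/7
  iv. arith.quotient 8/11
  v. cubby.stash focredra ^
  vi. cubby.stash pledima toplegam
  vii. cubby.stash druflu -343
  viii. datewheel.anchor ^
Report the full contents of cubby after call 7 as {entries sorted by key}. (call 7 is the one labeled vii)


Answer: {druflu=-343, flasmu=627, focredra=2211/224, lopli=brup, pledima=toplegam}

Derivation:
Now I run arith.load on 28, and observe 28.
Then arith.oneover, — result: 1/28.
I call arith.grow on 50/7, and observe 201/28.
I call arith.quotient on 8/11, and see 2211/224.
Invoking cubby.stash on focredra, ^, → nil.
Calling cubby.stash on pledima, toplegam, which returns nil.
Calling cubby.stash on druflu, -343, and get 2102-02-14.
Now I run datewheel.anchor on ^, and observe 2102-02-14.


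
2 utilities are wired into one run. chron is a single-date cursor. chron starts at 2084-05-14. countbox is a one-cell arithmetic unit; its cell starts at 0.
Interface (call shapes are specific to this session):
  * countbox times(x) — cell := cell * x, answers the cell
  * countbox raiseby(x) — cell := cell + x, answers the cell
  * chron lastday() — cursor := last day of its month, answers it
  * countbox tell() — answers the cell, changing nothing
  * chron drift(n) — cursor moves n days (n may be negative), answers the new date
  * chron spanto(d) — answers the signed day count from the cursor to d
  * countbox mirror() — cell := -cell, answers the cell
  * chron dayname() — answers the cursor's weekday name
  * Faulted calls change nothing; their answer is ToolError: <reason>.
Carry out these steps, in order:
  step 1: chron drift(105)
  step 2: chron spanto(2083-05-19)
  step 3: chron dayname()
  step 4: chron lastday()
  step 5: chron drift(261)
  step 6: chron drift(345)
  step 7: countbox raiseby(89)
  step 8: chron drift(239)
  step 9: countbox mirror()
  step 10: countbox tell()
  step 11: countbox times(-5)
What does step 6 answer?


Answer: 2086-04-29

Derivation:
Invoking chron drift on n→105, yielding 2084-08-27.
I invoke chron spanto on d→2083-05-19, which returns -466.
Then chron dayname(), → Sunday.
I invoke chron lastday, and observe 2084-08-31.
I run chron drift on n→261, → 2085-05-19.
Next I call chron drift on n→345, → 2086-04-29.
Next I call countbox raiseby on x→89, → 89.
Then chron drift on n→239, — result: 2086-12-24.
I call countbox mirror, → -89.
I use countbox tell, giving -89.
I try countbox times on x→-5, giving 445.


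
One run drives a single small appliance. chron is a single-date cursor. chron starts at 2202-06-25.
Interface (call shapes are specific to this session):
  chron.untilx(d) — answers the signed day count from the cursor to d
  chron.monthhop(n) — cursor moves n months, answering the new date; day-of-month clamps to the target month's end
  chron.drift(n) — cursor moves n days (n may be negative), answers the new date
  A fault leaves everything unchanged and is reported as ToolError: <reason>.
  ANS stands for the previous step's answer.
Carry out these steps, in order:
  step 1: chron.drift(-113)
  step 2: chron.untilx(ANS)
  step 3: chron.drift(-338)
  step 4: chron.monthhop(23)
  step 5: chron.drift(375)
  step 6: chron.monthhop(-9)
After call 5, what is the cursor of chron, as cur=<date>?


Answer: cur=2204-03-09

Derivation:
-- chron.drift(n: -113) -> 2202-03-04
-- chron.untilx(d: ANS) -> 0
-- chron.drift(n: -338) -> 2201-03-31
-- chron.monthhop(n: 23) -> 2203-02-28
-- chron.drift(n: 375) -> 2204-03-09
-- chron.monthhop(n: -9) -> 2203-06-09


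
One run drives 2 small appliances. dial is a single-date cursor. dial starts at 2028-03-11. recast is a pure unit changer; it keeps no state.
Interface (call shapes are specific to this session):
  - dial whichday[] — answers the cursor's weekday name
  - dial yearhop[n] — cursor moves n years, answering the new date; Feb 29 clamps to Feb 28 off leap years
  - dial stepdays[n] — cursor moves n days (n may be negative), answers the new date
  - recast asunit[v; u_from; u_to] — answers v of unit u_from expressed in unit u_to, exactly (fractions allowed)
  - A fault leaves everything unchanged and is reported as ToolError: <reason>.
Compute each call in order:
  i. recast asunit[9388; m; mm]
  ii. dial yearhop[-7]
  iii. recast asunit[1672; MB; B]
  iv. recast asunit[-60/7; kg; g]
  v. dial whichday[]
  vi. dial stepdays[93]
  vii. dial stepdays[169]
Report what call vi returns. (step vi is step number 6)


Answer: 2021-06-12

Derivation:
==> recast asunit(9388, m, mm)
<== 9388000
==> dial yearhop(-7)
<== 2021-03-11
==> recast asunit(1672, MB, B)
<== 1672000000
==> recast asunit(-60/7, kg, g)
<== -60000/7
==> dial whichday()
<== Thursday
==> dial stepdays(93)
<== 2021-06-12
==> dial stepdays(169)
<== 2021-11-28


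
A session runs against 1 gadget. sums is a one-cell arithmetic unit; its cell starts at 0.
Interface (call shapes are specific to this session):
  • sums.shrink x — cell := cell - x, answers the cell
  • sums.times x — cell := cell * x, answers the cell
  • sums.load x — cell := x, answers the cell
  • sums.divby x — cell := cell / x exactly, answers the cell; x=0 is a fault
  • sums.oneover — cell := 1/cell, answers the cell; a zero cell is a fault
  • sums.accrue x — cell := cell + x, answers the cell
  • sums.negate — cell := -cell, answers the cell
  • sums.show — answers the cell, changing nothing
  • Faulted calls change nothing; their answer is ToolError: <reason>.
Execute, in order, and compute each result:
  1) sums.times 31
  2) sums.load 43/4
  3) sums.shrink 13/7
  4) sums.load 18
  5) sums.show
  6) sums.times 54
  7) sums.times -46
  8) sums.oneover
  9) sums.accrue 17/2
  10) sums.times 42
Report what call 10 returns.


Step: times[x: 31]
Result: 0
Step: load[x: 43/4]
Result: 43/4
Step: shrink[x: 13/7]
Result: 249/28
Step: load[x: 18]
Result: 18
Step: show[]
Result: 18
Step: times[x: 54]
Result: 972
Step: times[x: -46]
Result: -44712
Step: oneover[]
Result: -1/44712
Step: accrue[x: 17/2]
Result: 380051/44712
Step: times[x: 42]
Result: 2660357/7452

Answer: 2660357/7452


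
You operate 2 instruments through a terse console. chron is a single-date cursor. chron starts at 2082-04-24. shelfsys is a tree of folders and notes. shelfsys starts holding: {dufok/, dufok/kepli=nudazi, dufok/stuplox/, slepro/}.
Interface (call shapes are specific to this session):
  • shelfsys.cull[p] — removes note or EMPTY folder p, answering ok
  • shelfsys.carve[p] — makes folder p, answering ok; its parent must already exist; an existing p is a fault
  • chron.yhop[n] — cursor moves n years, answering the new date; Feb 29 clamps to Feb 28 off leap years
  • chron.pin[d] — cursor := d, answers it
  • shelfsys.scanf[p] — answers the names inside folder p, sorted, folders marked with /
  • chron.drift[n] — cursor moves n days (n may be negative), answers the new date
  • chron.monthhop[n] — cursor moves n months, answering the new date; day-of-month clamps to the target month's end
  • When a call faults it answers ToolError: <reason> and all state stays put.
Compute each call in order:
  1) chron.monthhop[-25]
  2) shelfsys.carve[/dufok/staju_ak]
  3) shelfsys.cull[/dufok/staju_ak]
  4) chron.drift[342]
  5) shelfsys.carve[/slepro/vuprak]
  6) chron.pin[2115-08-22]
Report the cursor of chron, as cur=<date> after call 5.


Invoking chron.monthhop with n=-25, and get 2080-03-24.
Then shelfsys.carve with p=/dufok/staju_ak, giving ok.
I call shelfsys.cull with p=/dufok/staju_ak, which returns ok.
I use chron.drift with n=342, → 2081-03-01.
I call shelfsys.carve with p=/slepro/vuprak, — result: ok.
I call chron.pin with d=2115-08-22, and observe 2115-08-22.

Answer: cur=2081-03-01


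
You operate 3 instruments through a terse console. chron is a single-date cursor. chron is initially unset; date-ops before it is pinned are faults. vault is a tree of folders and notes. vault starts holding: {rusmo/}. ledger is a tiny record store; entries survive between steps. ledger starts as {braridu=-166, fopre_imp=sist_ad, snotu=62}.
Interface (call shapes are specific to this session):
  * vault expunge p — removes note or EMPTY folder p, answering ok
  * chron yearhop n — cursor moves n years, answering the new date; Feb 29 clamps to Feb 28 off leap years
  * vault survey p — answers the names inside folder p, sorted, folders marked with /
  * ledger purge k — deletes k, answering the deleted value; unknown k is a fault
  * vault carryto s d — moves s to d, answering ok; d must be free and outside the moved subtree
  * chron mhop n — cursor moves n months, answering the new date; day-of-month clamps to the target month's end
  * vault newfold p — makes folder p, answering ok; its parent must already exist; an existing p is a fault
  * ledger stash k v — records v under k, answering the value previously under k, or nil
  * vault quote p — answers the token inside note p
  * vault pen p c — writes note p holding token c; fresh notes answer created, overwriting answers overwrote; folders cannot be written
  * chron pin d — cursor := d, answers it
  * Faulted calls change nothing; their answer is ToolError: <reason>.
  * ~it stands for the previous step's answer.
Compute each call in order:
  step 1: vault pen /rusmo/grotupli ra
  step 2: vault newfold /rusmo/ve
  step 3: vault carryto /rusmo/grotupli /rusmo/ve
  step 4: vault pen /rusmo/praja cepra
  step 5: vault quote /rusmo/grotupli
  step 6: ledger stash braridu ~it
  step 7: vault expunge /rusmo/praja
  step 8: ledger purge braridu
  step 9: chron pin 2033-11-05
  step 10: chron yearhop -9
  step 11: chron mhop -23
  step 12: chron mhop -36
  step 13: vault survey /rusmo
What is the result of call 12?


% 1. vault pen(p→/rusmo/grotupli, c→ra) => created
% 2. vault newfold(p→/rusmo/ve) => ok
% 3. vault carryto(s→/rusmo/grotupli, d→/rusmo/ve) => ToolError: exists
% 4. vault pen(p→/rusmo/praja, c→cepra) => created
% 5. vault quote(p→/rusmo/grotupli) => ra
% 6. ledger stash(k→braridu, v→~it) => -166
% 7. vault expunge(p→/rusmo/praja) => ok
% 8. ledger purge(k→braridu) => ra
% 9. chron pin(d→2033-11-05) => 2033-11-05
% 10. chron yearhop(n→-9) => 2024-11-05
% 11. chron mhop(n→-23) => 2022-12-05
% 12. chron mhop(n→-36) => 2019-12-05
% 13. vault survey(p→/rusmo) => [grotupli, ve/]

Answer: 2019-12-05


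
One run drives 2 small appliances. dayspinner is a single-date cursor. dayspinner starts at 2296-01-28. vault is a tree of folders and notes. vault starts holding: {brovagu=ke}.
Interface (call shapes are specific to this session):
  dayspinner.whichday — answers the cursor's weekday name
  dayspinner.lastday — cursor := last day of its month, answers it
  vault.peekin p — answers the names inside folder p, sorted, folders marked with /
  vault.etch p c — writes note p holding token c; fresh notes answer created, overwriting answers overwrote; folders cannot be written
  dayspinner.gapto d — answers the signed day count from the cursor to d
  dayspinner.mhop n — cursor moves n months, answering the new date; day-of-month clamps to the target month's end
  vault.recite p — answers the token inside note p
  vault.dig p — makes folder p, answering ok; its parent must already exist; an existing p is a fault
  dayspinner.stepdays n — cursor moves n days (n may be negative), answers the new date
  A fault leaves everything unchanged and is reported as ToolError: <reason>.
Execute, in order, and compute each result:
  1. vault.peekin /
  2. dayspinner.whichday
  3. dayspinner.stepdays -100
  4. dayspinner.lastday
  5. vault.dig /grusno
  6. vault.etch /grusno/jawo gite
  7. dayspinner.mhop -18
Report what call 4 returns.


Answer: 2295-10-31

Derivation:
CALL peekin[/]
RET  [brovagu]
CALL whichday[]
RET  Tuesday
CALL stepdays[-100]
RET  2295-10-20
CALL lastday[]
RET  2295-10-31
CALL dig[/grusno]
RET  ok
CALL etch[/grusno/jawo; gite]
RET  created
CALL mhop[-18]
RET  2294-04-30


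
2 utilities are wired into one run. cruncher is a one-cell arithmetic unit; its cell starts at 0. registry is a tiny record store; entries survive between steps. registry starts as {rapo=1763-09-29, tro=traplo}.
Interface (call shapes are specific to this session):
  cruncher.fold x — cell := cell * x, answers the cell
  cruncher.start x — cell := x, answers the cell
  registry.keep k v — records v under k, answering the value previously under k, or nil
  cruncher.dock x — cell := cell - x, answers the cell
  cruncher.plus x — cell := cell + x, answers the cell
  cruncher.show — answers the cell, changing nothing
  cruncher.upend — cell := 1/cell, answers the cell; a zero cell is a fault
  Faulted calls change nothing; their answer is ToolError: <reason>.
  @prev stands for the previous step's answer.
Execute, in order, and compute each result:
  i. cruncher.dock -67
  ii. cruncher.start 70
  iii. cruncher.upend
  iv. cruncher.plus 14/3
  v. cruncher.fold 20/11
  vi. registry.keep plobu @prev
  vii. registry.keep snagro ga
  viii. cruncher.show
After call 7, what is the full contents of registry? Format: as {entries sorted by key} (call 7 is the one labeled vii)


Step: dock[-67]
Result: 67
Step: start[70]
Result: 70
Step: upend[]
Result: 1/70
Step: plus[14/3]
Result: 983/210
Step: fold[20/11]
Result: 1966/231
Step: keep[plobu; @prev]
Result: nil
Step: keep[snagro; ga]
Result: nil
Step: show[]
Result: 1966/231

Answer: {plobu=1966/231, rapo=1763-09-29, snagro=ga, tro=traplo}


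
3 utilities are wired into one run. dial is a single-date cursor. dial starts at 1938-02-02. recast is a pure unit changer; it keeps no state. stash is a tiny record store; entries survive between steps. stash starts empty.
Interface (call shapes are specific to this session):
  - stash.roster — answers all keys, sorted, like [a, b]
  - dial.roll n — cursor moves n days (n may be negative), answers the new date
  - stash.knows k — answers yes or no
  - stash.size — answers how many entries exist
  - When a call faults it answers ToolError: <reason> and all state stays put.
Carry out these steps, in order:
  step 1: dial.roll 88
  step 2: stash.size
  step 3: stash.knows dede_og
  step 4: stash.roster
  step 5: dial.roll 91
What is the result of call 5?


Do: dial.roll[n='88']
See: 1938-05-01
Do: stash.size[]
See: 0
Do: stash.knows[k='dede_og']
See: no
Do: stash.roster[]
See: []
Do: dial.roll[n='91']
See: 1938-07-31

Answer: 1938-07-31


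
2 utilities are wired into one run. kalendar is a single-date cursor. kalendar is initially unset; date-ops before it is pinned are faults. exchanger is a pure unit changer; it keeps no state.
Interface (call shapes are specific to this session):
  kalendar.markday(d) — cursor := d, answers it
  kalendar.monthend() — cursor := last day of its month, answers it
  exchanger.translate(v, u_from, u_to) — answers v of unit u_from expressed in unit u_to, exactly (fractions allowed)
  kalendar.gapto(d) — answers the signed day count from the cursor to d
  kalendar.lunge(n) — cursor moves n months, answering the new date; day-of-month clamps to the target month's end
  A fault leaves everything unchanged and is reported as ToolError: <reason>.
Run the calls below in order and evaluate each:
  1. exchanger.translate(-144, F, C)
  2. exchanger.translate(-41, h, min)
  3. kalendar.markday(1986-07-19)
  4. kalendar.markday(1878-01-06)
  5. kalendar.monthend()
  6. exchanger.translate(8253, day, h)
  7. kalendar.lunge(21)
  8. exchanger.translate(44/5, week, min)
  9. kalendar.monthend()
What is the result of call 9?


Answer: 1879-10-31

Derivation:
-> exchanger.translate(v='-144', u_from='F', u_to='C')
<- -880/9
-> exchanger.translate(v='-41', u_from='h', u_to='min')
<- -2460
-> kalendar.markday(d='1986-07-19')
<- 1986-07-19
-> kalendar.markday(d='1878-01-06')
<- 1878-01-06
-> kalendar.monthend()
<- 1878-01-31
-> exchanger.translate(v='8253', u_from='day', u_to='h')
<- 198072
-> kalendar.lunge(n='21')
<- 1879-10-31
-> exchanger.translate(v='44/5', u_from='week', u_to='min')
<- 88704
-> kalendar.monthend()
<- 1879-10-31


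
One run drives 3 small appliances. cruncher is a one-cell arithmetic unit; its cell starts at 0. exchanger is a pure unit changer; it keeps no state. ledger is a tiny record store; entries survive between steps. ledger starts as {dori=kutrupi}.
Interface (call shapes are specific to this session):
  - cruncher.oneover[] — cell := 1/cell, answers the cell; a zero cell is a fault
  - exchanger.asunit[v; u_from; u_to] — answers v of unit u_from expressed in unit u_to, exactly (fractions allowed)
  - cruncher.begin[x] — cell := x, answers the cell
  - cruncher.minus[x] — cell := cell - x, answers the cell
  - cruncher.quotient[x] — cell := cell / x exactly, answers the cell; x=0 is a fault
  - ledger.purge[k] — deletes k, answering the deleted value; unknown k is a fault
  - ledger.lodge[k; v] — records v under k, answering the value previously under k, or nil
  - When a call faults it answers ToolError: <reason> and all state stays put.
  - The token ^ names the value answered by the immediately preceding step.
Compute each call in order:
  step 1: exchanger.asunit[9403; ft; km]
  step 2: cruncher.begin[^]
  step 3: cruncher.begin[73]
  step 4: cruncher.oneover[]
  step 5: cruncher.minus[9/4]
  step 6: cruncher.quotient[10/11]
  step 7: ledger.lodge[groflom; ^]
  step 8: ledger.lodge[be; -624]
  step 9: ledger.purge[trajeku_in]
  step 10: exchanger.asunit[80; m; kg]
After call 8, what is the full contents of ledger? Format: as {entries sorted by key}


Answer: {be=-624, dori=kutrupi, groflom=-7183/2920}

Derivation:
>> asunit(v=9403, u_from=ft, u_to=km)
<< 3582543/1250000
>> begin(x=^)
<< 3582543/1250000
>> begin(x=73)
<< 73
>> oneover()
<< 1/73
>> minus(x=9/4)
<< -653/292
>> quotient(x=10/11)
<< -7183/2920
>> lodge(k=groflom, v=^)
<< nil
>> lodge(k=be, v=-624)
<< nil
>> purge(k=trajeku_in)
<< ToolError: no such key trajeku_in
>> asunit(v=80, u_from=m, u_to=kg)
<< ToolError: incompatible units


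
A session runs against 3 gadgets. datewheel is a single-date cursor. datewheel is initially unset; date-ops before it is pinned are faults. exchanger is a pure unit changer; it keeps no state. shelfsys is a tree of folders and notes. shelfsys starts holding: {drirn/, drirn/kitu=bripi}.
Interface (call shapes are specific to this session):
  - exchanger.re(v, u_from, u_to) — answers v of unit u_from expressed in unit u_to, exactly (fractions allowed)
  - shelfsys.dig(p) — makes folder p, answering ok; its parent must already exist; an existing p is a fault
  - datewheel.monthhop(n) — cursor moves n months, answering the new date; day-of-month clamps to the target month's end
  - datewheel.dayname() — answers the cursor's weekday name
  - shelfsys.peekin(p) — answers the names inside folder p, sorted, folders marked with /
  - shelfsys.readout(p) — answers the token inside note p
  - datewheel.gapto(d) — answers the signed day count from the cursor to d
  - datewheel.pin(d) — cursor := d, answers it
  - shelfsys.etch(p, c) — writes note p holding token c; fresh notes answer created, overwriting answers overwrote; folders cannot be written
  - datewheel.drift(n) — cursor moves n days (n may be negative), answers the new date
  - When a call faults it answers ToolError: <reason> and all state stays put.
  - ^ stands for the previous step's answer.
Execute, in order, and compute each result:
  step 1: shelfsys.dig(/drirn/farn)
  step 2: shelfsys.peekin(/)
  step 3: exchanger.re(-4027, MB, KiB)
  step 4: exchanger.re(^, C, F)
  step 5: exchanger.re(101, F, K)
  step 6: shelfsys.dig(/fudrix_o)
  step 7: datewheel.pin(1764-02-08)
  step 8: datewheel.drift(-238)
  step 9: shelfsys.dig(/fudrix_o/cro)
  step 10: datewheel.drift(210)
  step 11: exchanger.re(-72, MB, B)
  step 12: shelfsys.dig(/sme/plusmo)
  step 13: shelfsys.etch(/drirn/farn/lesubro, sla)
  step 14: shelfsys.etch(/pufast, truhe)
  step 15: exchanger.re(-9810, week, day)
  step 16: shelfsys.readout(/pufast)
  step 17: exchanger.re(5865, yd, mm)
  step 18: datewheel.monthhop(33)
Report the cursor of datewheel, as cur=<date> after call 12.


Answer: cur=1764-01-11

Derivation:
// dig(/drirn/farn) == ok
// peekin(/) == [drirn/]
// re(-4027, MB, KiB) == -62921875/16
// re(^, C, F) == -113258863/16
// re(101, F, K) == 18689/60
// dig(/fudrix_o) == ok
// pin(1764-02-08) == 1764-02-08
// drift(-238) == 1763-06-15
// dig(/fudrix_o/cro) == ok
// drift(210) == 1764-01-11
// re(-72, MB, B) == -72000000
// dig(/sme/plusmo) == ToolError: no parent
// etch(/drirn/farn/lesubro, sla) == created
// etch(/pufast, truhe) == created
// re(-9810, week, day) == -68670
// readout(/pufast) == truhe
// re(5865, yd, mm) == 5362956
// monthhop(33) == 1766-10-11


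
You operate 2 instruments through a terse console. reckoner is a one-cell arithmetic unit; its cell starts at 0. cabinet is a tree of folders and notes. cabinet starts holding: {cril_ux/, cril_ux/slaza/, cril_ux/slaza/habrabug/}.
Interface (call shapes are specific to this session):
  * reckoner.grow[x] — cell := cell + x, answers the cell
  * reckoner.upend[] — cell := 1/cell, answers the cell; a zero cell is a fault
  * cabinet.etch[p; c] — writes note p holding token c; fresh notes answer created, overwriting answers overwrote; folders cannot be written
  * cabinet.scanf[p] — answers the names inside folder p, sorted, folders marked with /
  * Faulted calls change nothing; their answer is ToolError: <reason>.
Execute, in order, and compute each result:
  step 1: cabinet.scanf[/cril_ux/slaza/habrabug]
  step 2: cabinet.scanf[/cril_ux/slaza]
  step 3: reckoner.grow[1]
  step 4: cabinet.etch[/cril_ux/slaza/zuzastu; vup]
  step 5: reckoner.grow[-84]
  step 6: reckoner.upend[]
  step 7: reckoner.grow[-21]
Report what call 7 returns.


Answer: -1744/83

Derivation:
>> cabinet.scanf(p=/cril_ux/slaza/habrabug)
<< []
>> cabinet.scanf(p=/cril_ux/slaza)
<< [habrabug/]
>> reckoner.grow(x=1)
<< 1
>> cabinet.etch(p=/cril_ux/slaza/zuzastu, c=vup)
<< created
>> reckoner.grow(x=-84)
<< -83
>> reckoner.upend()
<< -1/83
>> reckoner.grow(x=-21)
<< -1744/83


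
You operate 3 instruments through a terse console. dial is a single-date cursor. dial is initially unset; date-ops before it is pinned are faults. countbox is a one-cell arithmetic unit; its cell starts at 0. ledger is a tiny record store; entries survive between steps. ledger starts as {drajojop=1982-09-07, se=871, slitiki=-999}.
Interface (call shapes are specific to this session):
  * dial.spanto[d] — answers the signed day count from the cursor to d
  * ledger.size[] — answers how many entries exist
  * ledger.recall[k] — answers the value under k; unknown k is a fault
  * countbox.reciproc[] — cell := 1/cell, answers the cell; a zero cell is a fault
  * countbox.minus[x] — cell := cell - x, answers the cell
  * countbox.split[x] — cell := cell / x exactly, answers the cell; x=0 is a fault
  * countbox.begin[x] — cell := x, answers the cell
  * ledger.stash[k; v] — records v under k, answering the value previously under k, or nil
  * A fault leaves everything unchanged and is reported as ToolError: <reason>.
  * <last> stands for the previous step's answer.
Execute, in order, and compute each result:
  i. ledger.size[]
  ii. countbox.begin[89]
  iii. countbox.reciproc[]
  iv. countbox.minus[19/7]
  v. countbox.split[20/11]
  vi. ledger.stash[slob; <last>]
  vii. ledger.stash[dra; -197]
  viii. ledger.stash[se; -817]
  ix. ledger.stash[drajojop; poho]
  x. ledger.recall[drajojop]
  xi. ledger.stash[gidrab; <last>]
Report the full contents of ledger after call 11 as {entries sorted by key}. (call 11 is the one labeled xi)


Answer: {dra=-197, drajojop=poho, gidrab=poho, se=-817, slitiki=-999, slob=-4631/3115}

Derivation:
> ledger.size
= 3
> countbox.begin x: 89
= 89
> countbox.reciproc
= 1/89
> countbox.minus x: 19/7
= -1684/623
> countbox.split x: 20/11
= -4631/3115
> ledger.stash k: slob v: <last>
= nil
> ledger.stash k: dra v: -197
= nil
> ledger.stash k: se v: -817
= 871
> ledger.stash k: drajojop v: poho
= 1982-09-07
> ledger.recall k: drajojop
= poho
> ledger.stash k: gidrab v: <last>
= nil


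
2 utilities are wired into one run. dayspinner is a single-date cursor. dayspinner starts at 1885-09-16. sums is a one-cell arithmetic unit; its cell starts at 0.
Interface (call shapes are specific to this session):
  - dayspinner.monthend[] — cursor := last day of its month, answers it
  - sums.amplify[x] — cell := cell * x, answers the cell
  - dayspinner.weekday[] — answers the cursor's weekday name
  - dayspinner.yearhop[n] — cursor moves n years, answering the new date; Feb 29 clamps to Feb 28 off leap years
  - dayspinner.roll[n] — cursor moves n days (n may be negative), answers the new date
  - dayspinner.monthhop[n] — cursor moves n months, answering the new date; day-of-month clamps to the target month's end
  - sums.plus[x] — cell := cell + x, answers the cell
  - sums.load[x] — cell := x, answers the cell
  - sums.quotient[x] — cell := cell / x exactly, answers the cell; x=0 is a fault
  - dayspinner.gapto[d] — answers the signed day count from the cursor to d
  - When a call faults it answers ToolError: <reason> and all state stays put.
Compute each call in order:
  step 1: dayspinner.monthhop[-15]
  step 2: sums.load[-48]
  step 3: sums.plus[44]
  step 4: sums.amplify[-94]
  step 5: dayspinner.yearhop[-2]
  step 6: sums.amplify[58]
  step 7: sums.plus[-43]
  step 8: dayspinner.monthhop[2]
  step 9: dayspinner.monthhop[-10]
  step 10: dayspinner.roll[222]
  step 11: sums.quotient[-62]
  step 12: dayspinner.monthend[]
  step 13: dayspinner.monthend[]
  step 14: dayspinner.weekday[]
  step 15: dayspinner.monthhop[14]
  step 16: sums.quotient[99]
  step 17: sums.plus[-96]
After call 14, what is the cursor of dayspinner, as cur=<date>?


Answer: cur=1882-05-31

Derivation:
I try dayspinner.monthhop on n='-15', which returns 1884-06-16.
Using sums.load on x='-48', yielding -48.
Next I call sums.plus on x='44', and see -4.
I try sums.amplify on x='-94', yielding 376.
I try dayspinner.yearhop on n='-2', — result: 1882-06-16.
Next I call sums.amplify on x='58', and see 21808.
Then sums.plus on x='-43', and see 21765.
Using dayspinner.monthhop on n='2', → 1882-08-16.
I run dayspinner.monthhop on n='-10', → 1881-10-16.
Then dayspinner.roll on n='222', which returns 1882-05-26.
I try sums.quotient on x='-62', giving -21765/62.
I call dayspinner.monthend(): 1882-05-31.
Then dayspinner.monthend(), yielding 1882-05-31.
I try dayspinner.weekday(), which returns Wednesday.
Invoking dayspinner.monthhop on n='14', and get 1883-07-31.
I use sums.quotient on x='99': -7255/2046.
I try sums.plus on x='-96', yielding -203671/2046.


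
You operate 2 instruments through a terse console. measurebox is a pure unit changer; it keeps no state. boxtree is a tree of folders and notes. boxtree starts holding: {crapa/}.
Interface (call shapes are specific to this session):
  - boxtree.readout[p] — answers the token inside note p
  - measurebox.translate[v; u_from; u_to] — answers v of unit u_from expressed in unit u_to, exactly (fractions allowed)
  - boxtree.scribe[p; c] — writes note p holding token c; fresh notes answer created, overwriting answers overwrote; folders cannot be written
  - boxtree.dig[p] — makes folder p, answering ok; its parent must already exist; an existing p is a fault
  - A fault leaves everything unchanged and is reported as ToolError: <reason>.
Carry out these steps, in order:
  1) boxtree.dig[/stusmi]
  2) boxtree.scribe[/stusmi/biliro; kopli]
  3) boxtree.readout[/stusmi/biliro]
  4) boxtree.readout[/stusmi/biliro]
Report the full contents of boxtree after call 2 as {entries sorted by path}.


$ dig /stusmi
  ok
$ scribe /stusmi/biliro kopli
  created
$ readout /stusmi/biliro
  kopli
$ readout /stusmi/biliro
  kopli

Answer: {crapa/, stusmi/, stusmi/biliro=kopli}


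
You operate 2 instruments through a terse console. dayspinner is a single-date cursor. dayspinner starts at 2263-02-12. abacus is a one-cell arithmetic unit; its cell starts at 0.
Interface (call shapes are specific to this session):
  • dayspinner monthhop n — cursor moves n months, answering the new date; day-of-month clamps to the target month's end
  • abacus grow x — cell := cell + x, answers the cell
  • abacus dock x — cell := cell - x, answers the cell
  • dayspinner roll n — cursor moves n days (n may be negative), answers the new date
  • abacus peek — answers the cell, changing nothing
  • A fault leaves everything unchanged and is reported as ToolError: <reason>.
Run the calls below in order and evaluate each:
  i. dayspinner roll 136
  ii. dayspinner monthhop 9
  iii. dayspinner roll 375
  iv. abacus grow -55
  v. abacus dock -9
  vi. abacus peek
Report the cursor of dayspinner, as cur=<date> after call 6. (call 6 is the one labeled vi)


I use dayspinner roll passing n=136, → 2263-06-28.
Now I run dayspinner monthhop passing n=9, which returns 2264-03-28.
I run dayspinner roll passing n=375, and see 2265-04-07.
I try abacus grow passing x=-55, → -55.
Invoking abacus dock passing x=-9, and get -46.
Calling abacus peek, → -46.

Answer: cur=2265-04-07


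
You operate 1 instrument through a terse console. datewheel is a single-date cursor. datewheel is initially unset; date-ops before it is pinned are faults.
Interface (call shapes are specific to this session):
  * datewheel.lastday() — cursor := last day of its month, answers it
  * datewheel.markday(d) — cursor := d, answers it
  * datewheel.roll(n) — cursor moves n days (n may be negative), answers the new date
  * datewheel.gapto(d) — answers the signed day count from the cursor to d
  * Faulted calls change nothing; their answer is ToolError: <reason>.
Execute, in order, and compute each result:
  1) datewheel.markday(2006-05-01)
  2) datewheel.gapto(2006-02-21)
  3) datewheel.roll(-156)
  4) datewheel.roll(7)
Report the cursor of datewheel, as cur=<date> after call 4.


;; 1. datewheel.markday(d=2006-05-01) => 2006-05-01
;; 2. datewheel.gapto(d=2006-02-21) => -69
;; 3. datewheel.roll(n=-156) => 2005-11-26
;; 4. datewheel.roll(n=7) => 2005-12-03

Answer: cur=2005-12-03


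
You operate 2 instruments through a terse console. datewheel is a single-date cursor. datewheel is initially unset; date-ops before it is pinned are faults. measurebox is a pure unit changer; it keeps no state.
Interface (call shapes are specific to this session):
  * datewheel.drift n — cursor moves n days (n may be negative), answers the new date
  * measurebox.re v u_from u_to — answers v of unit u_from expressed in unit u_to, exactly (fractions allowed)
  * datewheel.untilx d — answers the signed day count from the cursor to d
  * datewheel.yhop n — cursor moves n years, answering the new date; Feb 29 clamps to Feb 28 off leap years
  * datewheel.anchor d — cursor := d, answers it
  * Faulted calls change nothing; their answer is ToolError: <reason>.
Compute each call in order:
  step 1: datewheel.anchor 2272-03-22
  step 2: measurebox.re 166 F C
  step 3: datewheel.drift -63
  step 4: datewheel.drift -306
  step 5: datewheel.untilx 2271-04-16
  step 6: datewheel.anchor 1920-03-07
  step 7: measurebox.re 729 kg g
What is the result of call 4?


[in] datewheel.anchor d: 2272-03-22
= 2272-03-22
[in] measurebox.re v: 166 u_from: F u_to: C
= 670/9
[in] datewheel.drift n: -63
= 2272-01-19
[in] datewheel.drift n: -306
= 2271-03-19
[in] datewheel.untilx d: 2271-04-16
= 28
[in] datewheel.anchor d: 1920-03-07
= 1920-03-07
[in] measurebox.re v: 729 u_from: kg u_to: g
= 729000

Answer: 2271-03-19


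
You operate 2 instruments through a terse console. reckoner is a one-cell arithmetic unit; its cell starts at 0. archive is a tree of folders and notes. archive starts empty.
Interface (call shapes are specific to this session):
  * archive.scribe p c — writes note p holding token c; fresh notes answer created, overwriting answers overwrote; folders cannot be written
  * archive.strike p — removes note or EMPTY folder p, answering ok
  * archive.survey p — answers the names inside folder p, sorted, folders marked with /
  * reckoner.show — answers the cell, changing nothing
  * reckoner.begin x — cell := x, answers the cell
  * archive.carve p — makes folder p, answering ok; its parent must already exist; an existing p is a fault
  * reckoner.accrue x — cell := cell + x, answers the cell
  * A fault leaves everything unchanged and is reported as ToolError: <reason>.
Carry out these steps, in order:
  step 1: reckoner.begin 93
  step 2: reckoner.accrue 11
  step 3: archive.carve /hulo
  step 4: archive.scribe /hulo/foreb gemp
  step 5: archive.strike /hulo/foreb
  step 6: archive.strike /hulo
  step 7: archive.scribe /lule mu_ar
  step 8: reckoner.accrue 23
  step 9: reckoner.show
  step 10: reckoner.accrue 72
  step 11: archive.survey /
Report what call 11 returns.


Answer: [lule]

Derivation:
$ reckoner.begin x→93
[out] 93
$ reckoner.accrue x→11
[out] 104
$ archive.carve p→/hulo
[out] ok
$ archive.scribe p→/hulo/foreb c→gemp
[out] created
$ archive.strike p→/hulo/foreb
[out] ok
$ archive.strike p→/hulo
[out] ok
$ archive.scribe p→/lule c→mu_ar
[out] created
$ reckoner.accrue x→23
[out] 127
$ reckoner.show
[out] 127
$ reckoner.accrue x→72
[out] 199
$ archive.survey p→/
[out] [lule]


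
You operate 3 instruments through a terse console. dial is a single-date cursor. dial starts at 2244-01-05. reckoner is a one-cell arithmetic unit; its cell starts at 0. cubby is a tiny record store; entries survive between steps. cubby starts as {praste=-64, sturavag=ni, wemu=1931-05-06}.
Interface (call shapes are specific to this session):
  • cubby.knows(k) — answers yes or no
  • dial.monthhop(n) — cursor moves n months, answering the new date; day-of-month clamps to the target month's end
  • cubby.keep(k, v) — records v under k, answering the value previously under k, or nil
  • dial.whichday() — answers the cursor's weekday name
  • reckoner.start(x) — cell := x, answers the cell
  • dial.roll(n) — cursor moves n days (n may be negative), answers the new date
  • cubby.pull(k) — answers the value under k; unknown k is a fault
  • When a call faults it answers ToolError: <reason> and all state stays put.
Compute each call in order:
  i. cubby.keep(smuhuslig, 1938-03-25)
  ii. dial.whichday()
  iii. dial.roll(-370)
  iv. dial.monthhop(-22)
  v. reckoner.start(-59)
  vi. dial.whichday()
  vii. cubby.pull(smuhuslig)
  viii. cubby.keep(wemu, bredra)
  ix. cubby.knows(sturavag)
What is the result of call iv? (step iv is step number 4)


Answer: 2241-02-28

Derivation:
[in] keep k: smuhuslig v: 1938-03-25
  nil
[in] whichday
  Friday
[in] roll n: -370
  2242-12-31
[in] monthhop n: -22
  2241-02-28
[in] start x: -59
  -59
[in] whichday
  Sunday
[in] pull k: smuhuslig
  1938-03-25
[in] keep k: wemu v: bredra
  1931-05-06
[in] knows k: sturavag
  yes


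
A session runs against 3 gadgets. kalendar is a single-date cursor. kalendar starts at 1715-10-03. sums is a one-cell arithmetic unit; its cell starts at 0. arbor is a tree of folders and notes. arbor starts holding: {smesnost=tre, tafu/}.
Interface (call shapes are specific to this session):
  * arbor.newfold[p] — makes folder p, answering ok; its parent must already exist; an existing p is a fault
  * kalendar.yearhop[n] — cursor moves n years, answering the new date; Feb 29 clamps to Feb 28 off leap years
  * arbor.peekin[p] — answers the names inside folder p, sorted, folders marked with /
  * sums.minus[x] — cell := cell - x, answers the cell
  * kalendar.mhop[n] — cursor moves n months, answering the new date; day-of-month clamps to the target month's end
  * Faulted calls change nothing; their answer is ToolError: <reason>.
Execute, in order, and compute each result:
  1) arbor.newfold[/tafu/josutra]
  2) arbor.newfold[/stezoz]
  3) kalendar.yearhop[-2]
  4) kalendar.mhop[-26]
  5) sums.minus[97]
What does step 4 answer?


% arbor.newfold(p→/tafu/josutra) => ok
% arbor.newfold(p→/stezoz) => ok
% kalendar.yearhop(n→-2) => 1713-10-03
% kalendar.mhop(n→-26) => 1711-08-03
% sums.minus(x→97) => -97

Answer: 1711-08-03
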